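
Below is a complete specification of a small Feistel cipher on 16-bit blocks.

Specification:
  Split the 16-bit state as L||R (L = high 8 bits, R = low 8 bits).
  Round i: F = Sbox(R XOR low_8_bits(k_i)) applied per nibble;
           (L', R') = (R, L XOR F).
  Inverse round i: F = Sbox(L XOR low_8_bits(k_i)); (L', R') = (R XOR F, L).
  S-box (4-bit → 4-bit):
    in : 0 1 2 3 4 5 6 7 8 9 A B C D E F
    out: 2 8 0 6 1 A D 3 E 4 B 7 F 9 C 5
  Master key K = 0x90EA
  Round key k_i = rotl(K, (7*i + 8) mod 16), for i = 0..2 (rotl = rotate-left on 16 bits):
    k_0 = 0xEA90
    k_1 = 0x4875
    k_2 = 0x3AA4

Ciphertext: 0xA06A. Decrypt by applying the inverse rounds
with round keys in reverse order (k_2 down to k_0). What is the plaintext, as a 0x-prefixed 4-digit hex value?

0xE4CC

s_0 = ciphertext = 0xA06A
s_1 = InvRound(s_0, k_2) = 0x4BA0
s_2 = InvRound(s_1, k_1) = 0xCC4B
s_3 = InvRound(s_2, k_0) = 0xE4CC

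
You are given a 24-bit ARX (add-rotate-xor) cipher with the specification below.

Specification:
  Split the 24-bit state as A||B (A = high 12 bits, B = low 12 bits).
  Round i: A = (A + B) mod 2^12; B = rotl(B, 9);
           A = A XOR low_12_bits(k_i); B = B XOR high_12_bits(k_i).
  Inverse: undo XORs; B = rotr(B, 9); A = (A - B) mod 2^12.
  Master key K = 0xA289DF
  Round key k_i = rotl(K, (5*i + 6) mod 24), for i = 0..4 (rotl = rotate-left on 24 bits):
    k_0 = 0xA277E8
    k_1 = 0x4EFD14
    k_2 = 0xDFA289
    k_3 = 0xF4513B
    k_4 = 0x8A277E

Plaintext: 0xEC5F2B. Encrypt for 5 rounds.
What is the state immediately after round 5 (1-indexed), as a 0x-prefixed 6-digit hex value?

0x5F8745

s_0 = plaintext = 0xEC5F2B
s_1 = Round(s_0, k_0) = 0xA18DC2
s_2 = Round(s_1, k_1) = 0xACE157
s_3 = Round(s_2, k_2) = 0xEAC3D0
s_4 = Round(s_3, k_3) = 0x347F3F
s_5 = Round(s_4, k_4) = 0x5F8745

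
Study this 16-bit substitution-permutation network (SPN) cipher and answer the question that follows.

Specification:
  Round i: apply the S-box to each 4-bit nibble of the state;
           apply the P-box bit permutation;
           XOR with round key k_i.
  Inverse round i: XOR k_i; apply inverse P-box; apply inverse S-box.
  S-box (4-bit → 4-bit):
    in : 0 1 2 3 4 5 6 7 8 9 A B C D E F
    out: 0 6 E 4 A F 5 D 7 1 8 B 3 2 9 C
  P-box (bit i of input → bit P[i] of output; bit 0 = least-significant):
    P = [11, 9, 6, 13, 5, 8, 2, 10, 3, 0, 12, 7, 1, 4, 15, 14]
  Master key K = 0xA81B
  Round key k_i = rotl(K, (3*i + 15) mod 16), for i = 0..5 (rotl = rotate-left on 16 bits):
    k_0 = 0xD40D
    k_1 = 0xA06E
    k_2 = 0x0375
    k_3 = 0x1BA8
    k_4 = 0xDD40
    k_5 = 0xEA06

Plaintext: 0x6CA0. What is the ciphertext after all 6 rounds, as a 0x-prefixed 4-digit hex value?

0x8C97

s_0 = plaintext = 0x6CA0
s_1 = Round(s_0, k_0) = 0x5006
s_2 = Round(s_1, k_1) = 0x683C
s_3 = Round(s_2, k_2) = 0x997A
s_4 = Round(s_3, k_3) = 0x3F86
s_5 = Round(s_4, k_4) = 0x44A4
s_6 = Round(s_5, k_5) = 0x8C97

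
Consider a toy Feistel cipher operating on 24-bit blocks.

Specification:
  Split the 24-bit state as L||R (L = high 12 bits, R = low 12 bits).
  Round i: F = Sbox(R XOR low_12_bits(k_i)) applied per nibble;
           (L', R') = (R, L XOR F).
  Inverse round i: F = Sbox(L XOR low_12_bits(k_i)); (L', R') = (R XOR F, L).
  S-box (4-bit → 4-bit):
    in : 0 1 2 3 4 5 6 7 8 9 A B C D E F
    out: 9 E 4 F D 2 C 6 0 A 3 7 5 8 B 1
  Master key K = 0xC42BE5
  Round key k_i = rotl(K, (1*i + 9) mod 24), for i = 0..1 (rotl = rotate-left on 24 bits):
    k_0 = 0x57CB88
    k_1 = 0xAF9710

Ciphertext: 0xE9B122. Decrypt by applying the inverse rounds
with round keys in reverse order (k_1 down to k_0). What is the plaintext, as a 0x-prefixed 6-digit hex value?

0x7A3B25

s_0 = ciphertext = 0xE9B122
s_1 = InvRound(s_0, k_1) = 0xB25E9B
s_2 = InvRound(s_1, k_0) = 0x7A3B25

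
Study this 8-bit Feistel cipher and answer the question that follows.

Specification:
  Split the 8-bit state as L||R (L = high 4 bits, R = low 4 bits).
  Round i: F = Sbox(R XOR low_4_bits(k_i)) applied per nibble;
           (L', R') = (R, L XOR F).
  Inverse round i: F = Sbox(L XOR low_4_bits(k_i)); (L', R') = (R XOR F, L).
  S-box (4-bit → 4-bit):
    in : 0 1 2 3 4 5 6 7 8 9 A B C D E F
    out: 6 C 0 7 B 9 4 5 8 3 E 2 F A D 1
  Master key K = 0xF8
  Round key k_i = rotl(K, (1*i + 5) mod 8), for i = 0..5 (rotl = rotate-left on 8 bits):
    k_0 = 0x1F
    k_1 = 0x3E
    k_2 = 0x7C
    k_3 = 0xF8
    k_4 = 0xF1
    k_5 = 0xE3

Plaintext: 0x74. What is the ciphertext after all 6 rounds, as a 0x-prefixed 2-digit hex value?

0xDC

s_0 = plaintext = 0x74
s_1 = Round(s_0, k_0) = 0x45
s_2 = Round(s_1, k_1) = 0x56
s_3 = Round(s_2, k_2) = 0x6B
s_4 = Round(s_3, k_3) = 0xB1
s_5 = Round(s_4, k_4) = 0x1D
s_6 = Round(s_5, k_5) = 0xDC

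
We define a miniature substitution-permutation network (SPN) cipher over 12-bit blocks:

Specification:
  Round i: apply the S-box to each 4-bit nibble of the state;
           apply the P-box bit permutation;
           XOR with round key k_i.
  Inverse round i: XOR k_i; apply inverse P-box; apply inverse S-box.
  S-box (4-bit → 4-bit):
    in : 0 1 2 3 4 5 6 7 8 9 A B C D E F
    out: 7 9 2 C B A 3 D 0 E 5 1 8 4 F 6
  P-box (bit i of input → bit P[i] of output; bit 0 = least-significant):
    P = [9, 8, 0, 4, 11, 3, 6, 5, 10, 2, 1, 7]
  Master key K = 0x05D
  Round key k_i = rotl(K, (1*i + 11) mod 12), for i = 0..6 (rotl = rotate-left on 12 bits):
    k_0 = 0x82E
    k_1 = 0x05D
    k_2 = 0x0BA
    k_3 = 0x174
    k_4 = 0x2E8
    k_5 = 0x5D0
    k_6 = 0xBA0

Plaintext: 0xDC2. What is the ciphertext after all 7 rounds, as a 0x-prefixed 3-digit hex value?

0x79D

s_0 = plaintext = 0xDC2
s_1 = Round(s_0, k_0) = 0x90C
s_2 = Round(s_1, k_1) = 0x883
s_3 = Round(s_2, k_2) = 0x0AB
s_4 = Round(s_3, k_3) = 0xF32
s_5 = Round(s_4, k_4) = 0x38E
s_6 = Round(s_5, k_5) = 0x643
s_7 = Round(s_6, k_6) = 0x79D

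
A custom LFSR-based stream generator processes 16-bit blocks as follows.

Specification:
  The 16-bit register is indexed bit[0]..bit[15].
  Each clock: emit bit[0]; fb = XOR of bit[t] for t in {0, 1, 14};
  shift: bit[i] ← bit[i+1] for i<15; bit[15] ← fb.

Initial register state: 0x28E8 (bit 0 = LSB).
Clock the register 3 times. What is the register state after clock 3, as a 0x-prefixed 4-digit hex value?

0x851D

reg_0 = 0x28E8
clock 1: out=0, reg = 0x1474
clock 2: out=0, reg = 0x0A3A
clock 3: out=0, reg = 0x851D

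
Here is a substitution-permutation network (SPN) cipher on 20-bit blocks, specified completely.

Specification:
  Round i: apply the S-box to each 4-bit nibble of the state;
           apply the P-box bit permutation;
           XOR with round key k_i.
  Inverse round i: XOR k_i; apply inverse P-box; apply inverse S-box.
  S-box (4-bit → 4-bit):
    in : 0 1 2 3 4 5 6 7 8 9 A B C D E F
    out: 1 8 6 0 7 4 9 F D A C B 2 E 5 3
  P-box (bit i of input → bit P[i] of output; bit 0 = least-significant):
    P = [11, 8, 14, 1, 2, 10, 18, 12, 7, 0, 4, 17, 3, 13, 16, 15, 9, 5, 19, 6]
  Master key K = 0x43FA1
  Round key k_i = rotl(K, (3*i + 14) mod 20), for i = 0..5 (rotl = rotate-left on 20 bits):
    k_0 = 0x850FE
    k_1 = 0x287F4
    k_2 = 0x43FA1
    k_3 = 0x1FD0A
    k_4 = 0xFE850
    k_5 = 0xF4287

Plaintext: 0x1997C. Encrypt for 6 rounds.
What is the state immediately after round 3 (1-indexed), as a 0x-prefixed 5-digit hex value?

s_0 = plaintext = 0x1997C
s_1 = Round(s_0, k_0) = 0xEE5BB
s_2 = Round(s_1, k_1) = 0xB98EA
s_3 = Round(s_2, k_2) = 0x2DD57
s_4 = Round(s_3, k_3) = 0xE1439
s_5 = Round(s_4, k_4) = 0x76BC3
s_6 = Round(s_5, k_5) = 0x5C46E

0x2DD57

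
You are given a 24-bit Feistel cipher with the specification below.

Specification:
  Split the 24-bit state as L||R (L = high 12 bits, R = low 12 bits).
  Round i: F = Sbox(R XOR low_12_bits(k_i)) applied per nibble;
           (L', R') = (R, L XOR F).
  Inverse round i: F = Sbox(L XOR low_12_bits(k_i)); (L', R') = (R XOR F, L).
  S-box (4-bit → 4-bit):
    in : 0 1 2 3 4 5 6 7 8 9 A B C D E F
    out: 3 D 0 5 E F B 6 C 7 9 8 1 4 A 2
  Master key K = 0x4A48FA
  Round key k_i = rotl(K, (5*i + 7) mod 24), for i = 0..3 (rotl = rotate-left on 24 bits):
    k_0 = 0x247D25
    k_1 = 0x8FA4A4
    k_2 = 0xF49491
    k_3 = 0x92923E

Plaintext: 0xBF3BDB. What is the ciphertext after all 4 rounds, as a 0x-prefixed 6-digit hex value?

0xDD371B

s_0 = plaintext = 0xBF3BDB
s_1 = Round(s_0, k_0) = 0xBDB0D9
s_2 = Round(s_1, k_1) = 0x0D95BF
s_3 = Round(s_2, k_2) = 0x5BFDD3
s_4 = Round(s_3, k_3) = 0xDD371B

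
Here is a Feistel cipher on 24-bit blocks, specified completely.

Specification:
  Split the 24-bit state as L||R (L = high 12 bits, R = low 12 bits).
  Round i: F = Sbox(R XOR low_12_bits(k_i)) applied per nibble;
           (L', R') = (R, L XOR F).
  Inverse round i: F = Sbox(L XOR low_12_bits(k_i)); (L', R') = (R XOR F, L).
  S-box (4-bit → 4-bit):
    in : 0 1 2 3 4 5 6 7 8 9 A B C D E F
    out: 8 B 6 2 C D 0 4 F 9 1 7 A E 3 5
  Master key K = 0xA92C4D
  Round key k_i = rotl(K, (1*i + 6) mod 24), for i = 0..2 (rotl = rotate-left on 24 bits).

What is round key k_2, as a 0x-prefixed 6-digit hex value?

K = 0xA92C4D
k_0 = rotl(K, (1*0+6) mod 24) = rotl(K, 6) = 0x4B136A
k_1 = rotl(K, (1*1+6) mod 24) = rotl(K, 7) = 0x9626D4
k_2 = rotl(K, (1*2+6) mod 24) = rotl(K, 8) = 0x2C4DA9

0x2C4DA9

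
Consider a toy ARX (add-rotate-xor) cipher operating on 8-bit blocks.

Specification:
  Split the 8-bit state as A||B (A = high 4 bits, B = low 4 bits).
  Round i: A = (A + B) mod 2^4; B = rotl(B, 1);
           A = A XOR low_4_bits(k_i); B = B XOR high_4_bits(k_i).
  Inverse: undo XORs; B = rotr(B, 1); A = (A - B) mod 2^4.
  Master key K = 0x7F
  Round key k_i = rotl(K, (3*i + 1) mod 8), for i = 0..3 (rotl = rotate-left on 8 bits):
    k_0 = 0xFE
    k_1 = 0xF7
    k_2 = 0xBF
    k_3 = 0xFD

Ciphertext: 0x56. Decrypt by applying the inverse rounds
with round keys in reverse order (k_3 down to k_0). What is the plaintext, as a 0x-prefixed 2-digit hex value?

0x5E

s_0 = ciphertext = 0x56
s_1 = InvRound(s_0, k_3) = 0xCC
s_2 = InvRound(s_1, k_2) = 0x8B
s_3 = InvRound(s_2, k_1) = 0xD2
s_4 = InvRound(s_3, k_0) = 0x5E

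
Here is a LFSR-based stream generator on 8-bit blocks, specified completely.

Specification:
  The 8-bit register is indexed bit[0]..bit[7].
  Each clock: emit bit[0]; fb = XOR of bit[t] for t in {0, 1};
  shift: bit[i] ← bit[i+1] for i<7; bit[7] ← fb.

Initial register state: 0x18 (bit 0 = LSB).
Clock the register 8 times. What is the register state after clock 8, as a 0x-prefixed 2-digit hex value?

0x14

reg_0 = 0x18
clock 1: out=0, reg = 0x0C
clock 2: out=0, reg = 0x06
clock 3: out=0, reg = 0x83
clock 4: out=1, reg = 0x41
clock 5: out=1, reg = 0xA0
clock 6: out=0, reg = 0x50
clock 7: out=0, reg = 0x28
clock 8: out=0, reg = 0x14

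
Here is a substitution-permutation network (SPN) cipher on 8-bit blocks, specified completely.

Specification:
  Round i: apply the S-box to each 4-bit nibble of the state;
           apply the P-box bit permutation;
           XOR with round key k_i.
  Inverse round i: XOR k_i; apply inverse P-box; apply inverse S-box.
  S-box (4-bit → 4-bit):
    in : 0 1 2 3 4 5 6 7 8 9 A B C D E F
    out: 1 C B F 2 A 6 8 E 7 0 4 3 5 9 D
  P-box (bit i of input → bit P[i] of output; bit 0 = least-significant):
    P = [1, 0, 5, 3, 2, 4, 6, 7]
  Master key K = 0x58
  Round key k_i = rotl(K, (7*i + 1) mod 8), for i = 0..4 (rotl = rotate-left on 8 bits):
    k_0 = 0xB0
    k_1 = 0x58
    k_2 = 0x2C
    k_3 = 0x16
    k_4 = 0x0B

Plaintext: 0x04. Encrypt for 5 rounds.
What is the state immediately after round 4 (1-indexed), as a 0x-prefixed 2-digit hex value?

s_0 = plaintext = 0x04
s_1 = Round(s_0, k_0) = 0xB5
s_2 = Round(s_1, k_1) = 0x11
s_3 = Round(s_2, k_2) = 0xC4
s_4 = Round(s_3, k_3) = 0x03
s_5 = Round(s_4, k_4) = 0x24

0x03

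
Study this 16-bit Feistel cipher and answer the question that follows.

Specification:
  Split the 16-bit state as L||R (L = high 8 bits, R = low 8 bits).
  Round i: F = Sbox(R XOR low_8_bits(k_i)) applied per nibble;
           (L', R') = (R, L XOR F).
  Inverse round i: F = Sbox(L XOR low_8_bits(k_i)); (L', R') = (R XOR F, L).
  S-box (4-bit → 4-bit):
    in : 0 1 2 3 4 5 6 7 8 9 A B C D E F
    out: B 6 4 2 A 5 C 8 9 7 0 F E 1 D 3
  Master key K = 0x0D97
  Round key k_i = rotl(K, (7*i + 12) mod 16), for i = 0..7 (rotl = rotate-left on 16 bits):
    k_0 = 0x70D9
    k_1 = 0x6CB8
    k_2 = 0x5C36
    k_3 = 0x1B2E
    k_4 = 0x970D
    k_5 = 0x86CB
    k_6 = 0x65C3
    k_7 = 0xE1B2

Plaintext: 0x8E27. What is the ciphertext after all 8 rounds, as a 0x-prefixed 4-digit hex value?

0x2496

s_0 = plaintext = 0x8E27
s_1 = Round(s_0, k_0) = 0x27B3
s_2 = Round(s_1, k_1) = 0xB398
s_3 = Round(s_2, k_2) = 0x98BE
s_4 = Round(s_3, k_3) = 0xBEE3
s_5 = Round(s_4, k_4) = 0xE363
s_6 = Round(s_5, k_5) = 0x63EA
s_7 = Round(s_6, k_6) = 0xEA24
s_8 = Round(s_7, k_7) = 0x2496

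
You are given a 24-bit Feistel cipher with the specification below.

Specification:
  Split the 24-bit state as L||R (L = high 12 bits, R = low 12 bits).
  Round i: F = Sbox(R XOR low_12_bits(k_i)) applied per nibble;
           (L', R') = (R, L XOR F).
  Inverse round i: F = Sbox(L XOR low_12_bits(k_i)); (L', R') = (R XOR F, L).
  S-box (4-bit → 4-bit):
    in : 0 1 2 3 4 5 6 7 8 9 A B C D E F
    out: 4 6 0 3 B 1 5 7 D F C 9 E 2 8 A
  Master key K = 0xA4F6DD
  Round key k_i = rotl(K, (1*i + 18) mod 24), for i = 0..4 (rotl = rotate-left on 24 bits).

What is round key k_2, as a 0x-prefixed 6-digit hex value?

0xDA4F6D

K = 0xA4F6DD
k_0 = rotl(K, (1*0+18) mod 24) = rotl(K, 18) = 0x7693DB
k_1 = rotl(K, (1*1+18) mod 24) = rotl(K, 19) = 0xED27B6
k_2 = rotl(K, (1*2+18) mod 24) = rotl(K, 20) = 0xDA4F6D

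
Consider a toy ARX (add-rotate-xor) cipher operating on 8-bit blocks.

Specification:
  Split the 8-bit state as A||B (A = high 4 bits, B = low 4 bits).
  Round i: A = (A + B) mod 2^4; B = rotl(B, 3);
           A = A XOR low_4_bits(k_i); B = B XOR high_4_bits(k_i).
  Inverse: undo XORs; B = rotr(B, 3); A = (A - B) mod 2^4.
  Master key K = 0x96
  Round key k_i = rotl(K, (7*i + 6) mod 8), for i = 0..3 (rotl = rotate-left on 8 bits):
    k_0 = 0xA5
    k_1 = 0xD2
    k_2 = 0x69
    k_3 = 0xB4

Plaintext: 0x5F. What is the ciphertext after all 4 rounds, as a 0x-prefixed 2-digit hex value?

0xB5

s_0 = plaintext = 0x5F
s_1 = Round(s_0, k_0) = 0x15
s_2 = Round(s_1, k_1) = 0x47
s_3 = Round(s_2, k_2) = 0x2D
s_4 = Round(s_3, k_3) = 0xB5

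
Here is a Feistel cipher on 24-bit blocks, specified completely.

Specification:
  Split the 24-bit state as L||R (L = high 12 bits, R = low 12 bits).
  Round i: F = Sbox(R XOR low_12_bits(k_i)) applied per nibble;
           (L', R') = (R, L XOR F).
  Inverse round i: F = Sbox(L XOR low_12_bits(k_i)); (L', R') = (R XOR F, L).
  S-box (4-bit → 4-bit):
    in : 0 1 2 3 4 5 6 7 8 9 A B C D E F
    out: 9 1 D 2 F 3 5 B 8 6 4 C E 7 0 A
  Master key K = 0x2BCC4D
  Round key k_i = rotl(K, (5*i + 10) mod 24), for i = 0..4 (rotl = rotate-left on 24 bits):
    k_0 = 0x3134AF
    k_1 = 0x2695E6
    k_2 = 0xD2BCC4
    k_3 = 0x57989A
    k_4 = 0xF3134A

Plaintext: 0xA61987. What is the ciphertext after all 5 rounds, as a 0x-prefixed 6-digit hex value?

0xCDE060

s_0 = plaintext = 0xA61987
s_1 = Round(s_0, k_0) = 0x987DB9
s_2 = Round(s_1, k_1) = 0xDB91BD
s_3 = Round(s_2, k_2) = 0x1BDA0F
s_4 = Round(s_3, k_3) = 0xA0FCDE
s_5 = Round(s_4, k_4) = 0xCDE060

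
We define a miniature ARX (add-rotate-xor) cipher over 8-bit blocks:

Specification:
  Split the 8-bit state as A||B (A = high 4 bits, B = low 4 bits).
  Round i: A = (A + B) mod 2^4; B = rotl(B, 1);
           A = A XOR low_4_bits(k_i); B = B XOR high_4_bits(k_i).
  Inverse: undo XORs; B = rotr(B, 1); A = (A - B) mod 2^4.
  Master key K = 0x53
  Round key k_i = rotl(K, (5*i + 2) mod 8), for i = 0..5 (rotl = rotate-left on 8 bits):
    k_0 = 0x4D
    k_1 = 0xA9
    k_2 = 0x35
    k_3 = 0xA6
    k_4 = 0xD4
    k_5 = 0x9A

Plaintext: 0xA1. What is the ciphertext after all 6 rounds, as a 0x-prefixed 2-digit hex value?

s_0 = plaintext = 0xA1
s_1 = Round(s_0, k_0) = 0x66
s_2 = Round(s_1, k_1) = 0x56
s_3 = Round(s_2, k_2) = 0xEF
s_4 = Round(s_3, k_3) = 0xB5
s_5 = Round(s_4, k_4) = 0x47
s_6 = Round(s_5, k_5) = 0x17

0x17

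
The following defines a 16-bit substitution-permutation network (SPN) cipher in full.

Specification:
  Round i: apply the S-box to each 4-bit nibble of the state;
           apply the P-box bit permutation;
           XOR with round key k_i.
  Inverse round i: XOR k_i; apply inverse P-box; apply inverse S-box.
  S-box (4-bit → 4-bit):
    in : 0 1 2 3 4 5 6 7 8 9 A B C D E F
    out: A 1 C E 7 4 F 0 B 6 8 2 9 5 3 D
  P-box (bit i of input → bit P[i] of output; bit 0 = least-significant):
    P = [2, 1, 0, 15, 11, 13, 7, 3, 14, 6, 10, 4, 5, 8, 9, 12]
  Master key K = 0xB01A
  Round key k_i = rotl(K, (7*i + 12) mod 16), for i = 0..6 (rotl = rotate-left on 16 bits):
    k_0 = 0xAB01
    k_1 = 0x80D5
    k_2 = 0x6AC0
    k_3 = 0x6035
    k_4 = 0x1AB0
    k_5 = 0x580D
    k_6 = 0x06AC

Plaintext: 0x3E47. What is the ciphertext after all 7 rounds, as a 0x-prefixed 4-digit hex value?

s_0 = plaintext = 0x3E47
s_1 = Round(s_0, k_0) = 0xD0C1
s_2 = Round(s_1, k_1) = 0x8AA9
s_3 = Round(s_2, k_2) = 0x7BFB
s_4 = Round(s_3, k_3) = 0x68FF
s_5 = Round(s_4, k_4) = 0xC14D
s_6 = Round(s_5, k_5) = 0x20A8
s_7 = Round(s_6, k_6) = 0x94F2

0x94F2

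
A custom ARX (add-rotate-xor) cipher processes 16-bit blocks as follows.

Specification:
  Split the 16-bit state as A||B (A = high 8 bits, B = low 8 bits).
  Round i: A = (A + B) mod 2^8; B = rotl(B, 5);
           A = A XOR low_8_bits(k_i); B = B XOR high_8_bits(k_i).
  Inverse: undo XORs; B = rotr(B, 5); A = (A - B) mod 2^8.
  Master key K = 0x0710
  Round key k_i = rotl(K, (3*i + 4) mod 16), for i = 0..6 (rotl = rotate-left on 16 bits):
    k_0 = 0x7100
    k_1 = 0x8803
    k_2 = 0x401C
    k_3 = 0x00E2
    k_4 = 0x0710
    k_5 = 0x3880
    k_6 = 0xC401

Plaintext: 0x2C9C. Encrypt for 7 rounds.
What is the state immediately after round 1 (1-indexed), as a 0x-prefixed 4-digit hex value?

s_0 = plaintext = 0x2C9C
s_1 = Round(s_0, k_0) = 0xC8E2
s_2 = Round(s_1, k_1) = 0xA9D4
s_3 = Round(s_2, k_2) = 0x61DA
s_4 = Round(s_3, k_3) = 0xD95B
s_5 = Round(s_4, k_4) = 0x246C
s_6 = Round(s_5, k_5) = 0x10B5
s_7 = Round(s_6, k_6) = 0xC472

0xC8E2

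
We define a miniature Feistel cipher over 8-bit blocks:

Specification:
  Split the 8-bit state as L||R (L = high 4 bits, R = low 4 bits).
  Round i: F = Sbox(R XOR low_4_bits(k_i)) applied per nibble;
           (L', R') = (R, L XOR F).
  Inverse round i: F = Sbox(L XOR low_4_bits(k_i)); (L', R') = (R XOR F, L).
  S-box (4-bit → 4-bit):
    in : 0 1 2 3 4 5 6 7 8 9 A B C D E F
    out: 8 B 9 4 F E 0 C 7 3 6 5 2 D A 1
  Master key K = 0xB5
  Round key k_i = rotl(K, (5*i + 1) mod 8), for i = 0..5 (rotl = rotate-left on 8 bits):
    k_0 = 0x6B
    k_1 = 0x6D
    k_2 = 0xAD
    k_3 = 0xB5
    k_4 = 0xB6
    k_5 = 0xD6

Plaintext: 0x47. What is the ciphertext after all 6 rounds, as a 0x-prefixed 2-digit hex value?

0xA9

s_0 = plaintext = 0x47
s_1 = Round(s_0, k_0) = 0x76
s_2 = Round(s_1, k_1) = 0x62
s_3 = Round(s_2, k_2) = 0x27
s_4 = Round(s_3, k_3) = 0x7B
s_5 = Round(s_4, k_4) = 0xBA
s_6 = Round(s_5, k_5) = 0xA9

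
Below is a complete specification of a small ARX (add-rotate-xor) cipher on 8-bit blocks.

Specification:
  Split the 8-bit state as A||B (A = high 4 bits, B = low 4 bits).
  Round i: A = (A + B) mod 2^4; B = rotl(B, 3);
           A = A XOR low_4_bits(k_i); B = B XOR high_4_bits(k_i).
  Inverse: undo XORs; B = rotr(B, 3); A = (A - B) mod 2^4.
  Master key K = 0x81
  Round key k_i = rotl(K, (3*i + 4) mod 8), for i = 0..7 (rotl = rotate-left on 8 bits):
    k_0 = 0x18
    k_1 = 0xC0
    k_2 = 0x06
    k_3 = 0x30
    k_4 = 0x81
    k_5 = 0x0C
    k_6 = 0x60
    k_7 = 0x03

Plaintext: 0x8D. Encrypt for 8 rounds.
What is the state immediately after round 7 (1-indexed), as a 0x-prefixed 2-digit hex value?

s_0 = plaintext = 0x8D
s_1 = Round(s_0, k_0) = 0xDF
s_2 = Round(s_1, k_1) = 0xC3
s_3 = Round(s_2, k_2) = 0x99
s_4 = Round(s_3, k_3) = 0x2F
s_5 = Round(s_4, k_4) = 0x07
s_6 = Round(s_5, k_5) = 0xBB
s_7 = Round(s_6, k_6) = 0x6B
s_8 = Round(s_7, k_7) = 0x2D

0x6B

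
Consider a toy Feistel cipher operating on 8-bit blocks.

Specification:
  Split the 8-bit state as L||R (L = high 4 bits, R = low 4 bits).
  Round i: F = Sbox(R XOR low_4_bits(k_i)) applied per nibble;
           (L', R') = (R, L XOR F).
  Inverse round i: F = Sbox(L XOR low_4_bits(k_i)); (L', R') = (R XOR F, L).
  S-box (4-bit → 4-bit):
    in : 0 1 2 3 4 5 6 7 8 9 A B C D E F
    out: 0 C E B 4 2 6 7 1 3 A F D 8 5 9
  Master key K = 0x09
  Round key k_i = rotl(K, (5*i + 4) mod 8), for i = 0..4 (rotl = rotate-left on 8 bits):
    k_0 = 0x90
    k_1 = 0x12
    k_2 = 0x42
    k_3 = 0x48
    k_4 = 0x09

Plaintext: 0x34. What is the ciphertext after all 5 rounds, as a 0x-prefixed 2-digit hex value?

s_0 = plaintext = 0x34
s_1 = Round(s_0, k_0) = 0x47
s_2 = Round(s_1, k_1) = 0x76
s_3 = Round(s_2, k_2) = 0x63
s_4 = Round(s_3, k_3) = 0x39
s_5 = Round(s_4, k_4) = 0x93

0x93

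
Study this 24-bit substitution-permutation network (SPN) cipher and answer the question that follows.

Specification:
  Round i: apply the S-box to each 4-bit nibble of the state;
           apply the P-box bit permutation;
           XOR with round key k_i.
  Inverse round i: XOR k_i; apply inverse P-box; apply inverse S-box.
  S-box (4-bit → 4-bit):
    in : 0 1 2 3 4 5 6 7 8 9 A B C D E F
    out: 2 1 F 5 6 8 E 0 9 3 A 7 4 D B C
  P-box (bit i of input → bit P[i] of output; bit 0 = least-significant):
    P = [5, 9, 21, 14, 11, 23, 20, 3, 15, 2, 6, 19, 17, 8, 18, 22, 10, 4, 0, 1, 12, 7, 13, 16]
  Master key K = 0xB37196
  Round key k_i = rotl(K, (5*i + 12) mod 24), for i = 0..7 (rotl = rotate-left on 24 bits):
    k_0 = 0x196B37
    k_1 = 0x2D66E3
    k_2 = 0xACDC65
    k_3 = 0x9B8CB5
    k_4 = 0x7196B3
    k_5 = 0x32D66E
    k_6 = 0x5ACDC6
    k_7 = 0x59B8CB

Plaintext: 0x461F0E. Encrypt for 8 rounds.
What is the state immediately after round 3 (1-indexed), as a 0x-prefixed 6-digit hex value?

0x580A6E

s_0 = plaintext = 0x461F0E
s_1 = Round(s_0, k_0) = 0x9309C4
s_2 = Round(s_1, k_1) = 0x1DF166
s_3 = Round(s_2, k_2) = 0x580A6E
s_4 = Round(s_3, k_3) = 0x02CB9B
s_5 = Round(s_4, k_4) = 0xD51844
s_6 = Round(s_5, k_5) = 0x89646C
s_7 = Round(s_6, k_6) = 0xAFD89A
s_8 = Round(s_7, k_7) = 0x967248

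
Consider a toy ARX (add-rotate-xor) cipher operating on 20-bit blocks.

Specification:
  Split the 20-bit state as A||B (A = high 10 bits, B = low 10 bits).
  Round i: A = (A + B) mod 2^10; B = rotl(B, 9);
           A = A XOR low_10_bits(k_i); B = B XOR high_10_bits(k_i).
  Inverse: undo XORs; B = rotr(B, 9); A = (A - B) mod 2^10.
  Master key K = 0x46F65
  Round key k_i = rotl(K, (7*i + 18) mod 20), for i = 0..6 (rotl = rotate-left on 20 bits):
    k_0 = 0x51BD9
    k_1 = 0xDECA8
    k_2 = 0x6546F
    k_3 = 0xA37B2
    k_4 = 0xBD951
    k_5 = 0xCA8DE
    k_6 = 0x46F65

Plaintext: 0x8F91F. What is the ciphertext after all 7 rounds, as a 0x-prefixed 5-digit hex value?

s_0 = plaintext = 0x8F91F
s_1 = Round(s_0, k_0) = 0x213C9
s_2 = Round(s_1, k_1) = 0x3949F
s_3 = Round(s_2, k_2) = 0x7AFDA
s_4 = Round(s_3, k_3) = 0x9DF60
s_5 = Round(s_4, k_4) = 0x21B46
s_6 = Round(s_5, k_5) = 0xC4A89
s_7 = Round(s_6, k_6) = 0xBFA5F

0xBFA5F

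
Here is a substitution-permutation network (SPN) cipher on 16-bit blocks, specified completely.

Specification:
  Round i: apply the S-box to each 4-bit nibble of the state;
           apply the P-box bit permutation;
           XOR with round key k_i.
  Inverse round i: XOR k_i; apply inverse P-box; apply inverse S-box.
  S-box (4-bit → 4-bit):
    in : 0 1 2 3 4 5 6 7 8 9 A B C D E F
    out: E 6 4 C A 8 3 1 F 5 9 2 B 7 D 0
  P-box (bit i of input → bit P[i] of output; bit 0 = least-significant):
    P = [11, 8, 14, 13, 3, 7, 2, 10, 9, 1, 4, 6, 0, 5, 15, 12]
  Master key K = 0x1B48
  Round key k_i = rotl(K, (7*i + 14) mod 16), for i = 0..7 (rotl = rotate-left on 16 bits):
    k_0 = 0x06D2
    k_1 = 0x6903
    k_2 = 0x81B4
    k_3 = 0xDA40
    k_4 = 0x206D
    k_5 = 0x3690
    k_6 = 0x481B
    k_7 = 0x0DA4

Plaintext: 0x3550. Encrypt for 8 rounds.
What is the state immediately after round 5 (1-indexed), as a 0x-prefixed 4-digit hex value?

0x4BD6

s_0 = plaintext = 0x3550
s_1 = Round(s_0, k_0) = 0xF392
s_2 = Round(s_1, k_1) = 0x295F
s_3 = Round(s_2, k_2) = 0x07A4
s_4 = Round(s_3, k_3) = 0x6D68
s_5 = Round(s_4, k_4) = 0x4BD6
s_6 = Round(s_5, k_5) = 0x2F3E
s_7 = Round(s_6, k_6) = 0xA41F
s_8 = Round(s_7, k_7) = 0x1D63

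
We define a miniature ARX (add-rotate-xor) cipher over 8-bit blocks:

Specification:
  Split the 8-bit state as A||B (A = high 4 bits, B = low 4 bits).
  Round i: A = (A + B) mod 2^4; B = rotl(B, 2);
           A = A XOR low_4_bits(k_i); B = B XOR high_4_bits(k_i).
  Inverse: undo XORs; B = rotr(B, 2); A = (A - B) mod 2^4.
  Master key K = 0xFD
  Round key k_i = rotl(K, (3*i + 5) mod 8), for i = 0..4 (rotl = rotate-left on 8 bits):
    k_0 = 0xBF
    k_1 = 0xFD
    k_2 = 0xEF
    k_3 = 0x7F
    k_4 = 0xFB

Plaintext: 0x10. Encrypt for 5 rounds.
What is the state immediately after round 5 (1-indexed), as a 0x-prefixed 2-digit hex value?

s_0 = plaintext = 0x10
s_1 = Round(s_0, k_0) = 0xEB
s_2 = Round(s_1, k_1) = 0x41
s_3 = Round(s_2, k_2) = 0xAA
s_4 = Round(s_3, k_3) = 0xBD
s_5 = Round(s_4, k_4) = 0x38

0x38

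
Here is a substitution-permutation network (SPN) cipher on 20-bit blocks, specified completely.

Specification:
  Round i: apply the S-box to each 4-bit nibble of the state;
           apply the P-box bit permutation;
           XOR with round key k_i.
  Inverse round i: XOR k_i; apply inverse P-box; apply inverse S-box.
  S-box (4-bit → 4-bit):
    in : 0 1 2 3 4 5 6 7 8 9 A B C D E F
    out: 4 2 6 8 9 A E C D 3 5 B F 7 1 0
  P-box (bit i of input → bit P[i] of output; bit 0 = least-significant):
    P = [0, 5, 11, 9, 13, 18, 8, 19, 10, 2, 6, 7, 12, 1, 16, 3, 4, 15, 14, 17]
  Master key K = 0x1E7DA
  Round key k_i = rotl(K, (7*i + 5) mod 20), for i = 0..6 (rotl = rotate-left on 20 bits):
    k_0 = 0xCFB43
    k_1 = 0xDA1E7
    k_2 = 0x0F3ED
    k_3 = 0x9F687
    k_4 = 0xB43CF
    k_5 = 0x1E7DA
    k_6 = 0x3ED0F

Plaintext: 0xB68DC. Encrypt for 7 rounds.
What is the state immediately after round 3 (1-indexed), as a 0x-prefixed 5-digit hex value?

0xBF8CC

s_0 = plaintext = 0xB68DC
s_1 = Round(s_0, k_0) = 0xB54B8
s_2 = Round(s_1, k_1) = 0x30F7C
s_3 = Round(s_2, k_2) = 0xBF8CC
s_4 = Round(s_3, k_3) = 0x75976
s_5 = Round(s_4, k_4) = 0x10CE1
s_6 = Round(s_5, k_5) = 0x0433E
s_7 = Round(s_6, k_6) = 0xBBD86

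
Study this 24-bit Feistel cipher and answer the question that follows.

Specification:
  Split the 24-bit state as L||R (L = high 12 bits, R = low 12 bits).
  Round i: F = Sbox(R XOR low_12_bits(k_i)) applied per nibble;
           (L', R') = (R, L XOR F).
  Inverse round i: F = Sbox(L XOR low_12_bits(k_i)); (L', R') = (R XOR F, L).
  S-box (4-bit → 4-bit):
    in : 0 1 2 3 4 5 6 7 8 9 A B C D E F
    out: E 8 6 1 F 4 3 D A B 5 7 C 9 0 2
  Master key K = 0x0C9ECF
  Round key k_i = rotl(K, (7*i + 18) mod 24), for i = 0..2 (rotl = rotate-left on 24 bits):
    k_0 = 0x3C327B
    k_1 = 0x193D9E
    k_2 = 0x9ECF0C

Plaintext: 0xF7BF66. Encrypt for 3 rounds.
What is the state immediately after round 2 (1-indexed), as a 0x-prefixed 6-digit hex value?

0x6F285A

s_0 = plaintext = 0xF7BF66
s_1 = Round(s_0, k_0) = 0xF666F2
s_2 = Round(s_1, k_1) = 0x6F285A
s_3 = Round(s_2, k_2) = 0x85ABB1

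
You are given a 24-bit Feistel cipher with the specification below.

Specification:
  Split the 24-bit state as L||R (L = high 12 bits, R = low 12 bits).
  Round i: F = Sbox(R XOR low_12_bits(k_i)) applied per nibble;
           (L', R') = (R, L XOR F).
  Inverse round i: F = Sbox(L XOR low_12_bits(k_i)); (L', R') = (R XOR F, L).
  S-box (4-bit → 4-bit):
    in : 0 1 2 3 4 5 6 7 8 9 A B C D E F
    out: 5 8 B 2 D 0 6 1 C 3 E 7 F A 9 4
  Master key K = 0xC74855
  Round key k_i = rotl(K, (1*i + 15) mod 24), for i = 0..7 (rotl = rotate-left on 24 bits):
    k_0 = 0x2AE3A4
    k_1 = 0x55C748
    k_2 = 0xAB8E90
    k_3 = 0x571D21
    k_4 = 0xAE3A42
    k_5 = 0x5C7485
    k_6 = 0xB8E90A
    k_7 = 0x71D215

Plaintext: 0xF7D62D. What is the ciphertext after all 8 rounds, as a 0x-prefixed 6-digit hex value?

s_0 = plaintext = 0xF7D62D
s_1 = Round(s_0, k_0) = 0x62DFBE
s_2 = Round(s_1, k_1) = 0xFBEA6B
s_3 = Round(s_2, k_2) = 0xA6B2F9
s_4 = Round(s_3, k_3) = 0x2F9EC7
s_5 = Round(s_4, k_4) = 0xEC7F39
s_6 = Round(s_5, k_5) = 0xF399B8
s_7 = Round(s_6, k_6) = 0x9B8A42
s_8 = Round(s_7, k_7) = 0xA425B9

0xA425B9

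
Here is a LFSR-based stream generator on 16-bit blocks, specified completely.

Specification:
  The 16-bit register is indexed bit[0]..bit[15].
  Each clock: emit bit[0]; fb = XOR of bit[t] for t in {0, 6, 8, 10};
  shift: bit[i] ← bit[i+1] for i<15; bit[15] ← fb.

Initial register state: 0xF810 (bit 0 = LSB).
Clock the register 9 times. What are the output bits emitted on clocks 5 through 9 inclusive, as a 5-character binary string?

10000

reg_0 = 0xF810
clock 1: out=0, reg = 0x7C08
clock 2: out=0, reg = 0xBE04
clock 3: out=0, reg = 0xDF02
clock 4: out=0, reg = 0x6F81
clock 5: out=1, reg = 0xB7C0
clock 6: out=0, reg = 0xDBE0
clock 7: out=0, reg = 0x6DF0
clock 8: out=0, reg = 0xB6F8
clock 9: out=0, reg = 0x5B7C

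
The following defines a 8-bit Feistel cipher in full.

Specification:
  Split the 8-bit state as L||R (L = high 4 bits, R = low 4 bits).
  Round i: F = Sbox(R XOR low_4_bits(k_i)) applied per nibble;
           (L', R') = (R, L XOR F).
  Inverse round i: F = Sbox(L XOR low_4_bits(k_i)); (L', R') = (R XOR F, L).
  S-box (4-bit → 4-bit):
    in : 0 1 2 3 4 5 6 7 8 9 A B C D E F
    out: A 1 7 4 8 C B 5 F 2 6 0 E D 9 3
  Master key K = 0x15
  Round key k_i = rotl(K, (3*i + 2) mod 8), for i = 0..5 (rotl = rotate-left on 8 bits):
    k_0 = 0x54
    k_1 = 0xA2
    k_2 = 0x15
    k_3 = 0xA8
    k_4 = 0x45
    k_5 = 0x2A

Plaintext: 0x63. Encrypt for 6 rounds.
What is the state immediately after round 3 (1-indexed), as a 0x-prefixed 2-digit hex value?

s_0 = plaintext = 0x63
s_1 = Round(s_0, k_0) = 0x33
s_2 = Round(s_1, k_1) = 0x32
s_3 = Round(s_2, k_2) = 0x26
s_4 = Round(s_3, k_3) = 0x6B
s_5 = Round(s_4, k_4) = 0xBF
s_6 = Round(s_5, k_5) = 0xF7

0x26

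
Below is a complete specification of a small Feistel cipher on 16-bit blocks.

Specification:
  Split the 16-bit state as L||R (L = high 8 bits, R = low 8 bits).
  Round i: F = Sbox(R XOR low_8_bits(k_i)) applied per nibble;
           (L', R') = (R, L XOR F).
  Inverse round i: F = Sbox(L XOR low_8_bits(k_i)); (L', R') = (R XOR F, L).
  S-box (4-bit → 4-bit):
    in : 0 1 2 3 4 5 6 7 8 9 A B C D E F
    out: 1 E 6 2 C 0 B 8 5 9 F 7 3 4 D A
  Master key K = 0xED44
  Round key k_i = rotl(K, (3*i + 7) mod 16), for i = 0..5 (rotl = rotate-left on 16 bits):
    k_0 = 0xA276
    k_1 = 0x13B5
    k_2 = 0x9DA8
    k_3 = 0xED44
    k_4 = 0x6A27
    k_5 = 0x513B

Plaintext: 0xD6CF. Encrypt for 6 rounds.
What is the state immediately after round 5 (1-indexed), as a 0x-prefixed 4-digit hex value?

0x5D75

s_0 = plaintext = 0xD6CF
s_1 = Round(s_0, k_0) = 0xCFAF
s_2 = Round(s_1, k_1) = 0xAF20
s_3 = Round(s_2, k_2) = 0x20FA
s_4 = Round(s_3, k_3) = 0xFA5D
s_5 = Round(s_4, k_4) = 0x5D75
s_6 = Round(s_5, k_5) = 0x7590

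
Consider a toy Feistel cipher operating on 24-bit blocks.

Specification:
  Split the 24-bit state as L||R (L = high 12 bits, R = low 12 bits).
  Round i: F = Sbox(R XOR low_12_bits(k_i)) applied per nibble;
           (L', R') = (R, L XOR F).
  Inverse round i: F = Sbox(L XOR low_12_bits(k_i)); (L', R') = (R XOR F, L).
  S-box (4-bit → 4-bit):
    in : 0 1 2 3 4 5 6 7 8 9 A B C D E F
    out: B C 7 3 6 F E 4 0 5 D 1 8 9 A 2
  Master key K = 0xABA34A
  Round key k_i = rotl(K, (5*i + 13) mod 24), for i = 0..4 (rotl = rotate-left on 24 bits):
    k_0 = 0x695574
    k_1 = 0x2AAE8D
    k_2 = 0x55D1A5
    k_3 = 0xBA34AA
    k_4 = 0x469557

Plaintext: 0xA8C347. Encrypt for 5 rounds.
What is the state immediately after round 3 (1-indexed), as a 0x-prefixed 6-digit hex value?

s_0 = plaintext = 0xA8C347
s_1 = Round(s_0, k_0) = 0x3474BF
s_2 = Round(s_1, k_1) = 0x4BFE70
s_3 = Round(s_2, k_2) = 0xE70620
s_4 = Round(s_3, k_3) = 0x62097D
s_5 = Round(s_4, k_4) = 0x97DE5D

0xE70620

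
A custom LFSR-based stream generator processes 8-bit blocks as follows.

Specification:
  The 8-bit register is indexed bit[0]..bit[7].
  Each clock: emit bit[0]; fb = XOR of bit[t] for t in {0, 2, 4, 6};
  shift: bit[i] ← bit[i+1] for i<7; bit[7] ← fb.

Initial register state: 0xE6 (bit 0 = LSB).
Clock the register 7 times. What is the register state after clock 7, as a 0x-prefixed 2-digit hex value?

0x35

reg_0 = 0xE6
clock 1: out=0, reg = 0x73
clock 2: out=1, reg = 0xB9
clock 3: out=1, reg = 0x5C
clock 4: out=0, reg = 0xAE
clock 5: out=0, reg = 0xD7
clock 6: out=1, reg = 0x6B
clock 7: out=1, reg = 0x35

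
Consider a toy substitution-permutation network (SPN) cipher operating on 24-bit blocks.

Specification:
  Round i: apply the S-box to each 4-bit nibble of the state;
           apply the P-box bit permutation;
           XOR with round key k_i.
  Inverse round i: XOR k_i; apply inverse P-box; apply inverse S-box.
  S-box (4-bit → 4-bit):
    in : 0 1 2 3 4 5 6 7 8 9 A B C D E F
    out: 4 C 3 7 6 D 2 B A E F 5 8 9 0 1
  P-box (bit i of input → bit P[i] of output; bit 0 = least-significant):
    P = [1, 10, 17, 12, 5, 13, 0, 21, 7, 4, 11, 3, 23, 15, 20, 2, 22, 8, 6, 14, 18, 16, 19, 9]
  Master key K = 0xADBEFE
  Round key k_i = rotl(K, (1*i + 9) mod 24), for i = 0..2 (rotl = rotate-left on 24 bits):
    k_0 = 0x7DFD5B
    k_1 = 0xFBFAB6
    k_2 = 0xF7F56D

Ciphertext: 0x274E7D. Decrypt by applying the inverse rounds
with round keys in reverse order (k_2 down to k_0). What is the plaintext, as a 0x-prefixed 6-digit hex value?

s_0 = ciphertext = 0x274E7D
s_1 = InvRound(s_0, k_2) = 0xC2346C
s_2 = InvRound(s_1, k_1) = 0x914AC2
s_3 = InvRound(s_2, k_0) = 0x522798

0x522798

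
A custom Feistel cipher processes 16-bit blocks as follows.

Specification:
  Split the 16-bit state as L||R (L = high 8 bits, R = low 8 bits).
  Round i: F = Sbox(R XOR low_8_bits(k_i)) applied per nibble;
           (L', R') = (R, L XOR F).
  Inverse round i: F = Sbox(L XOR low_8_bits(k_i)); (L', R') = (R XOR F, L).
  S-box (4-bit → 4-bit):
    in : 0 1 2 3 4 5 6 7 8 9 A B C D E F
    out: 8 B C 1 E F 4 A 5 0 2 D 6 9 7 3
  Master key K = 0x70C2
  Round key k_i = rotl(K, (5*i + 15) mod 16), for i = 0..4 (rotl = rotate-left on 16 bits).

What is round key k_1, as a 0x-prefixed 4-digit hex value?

K = 0x70C2
k_0 = rotl(K, (5*0+15) mod 16) = rotl(K, 15) = 0x3861
k_1 = rotl(K, (5*1+15) mod 16) = rotl(K, 4) = 0x0C27

0x0C27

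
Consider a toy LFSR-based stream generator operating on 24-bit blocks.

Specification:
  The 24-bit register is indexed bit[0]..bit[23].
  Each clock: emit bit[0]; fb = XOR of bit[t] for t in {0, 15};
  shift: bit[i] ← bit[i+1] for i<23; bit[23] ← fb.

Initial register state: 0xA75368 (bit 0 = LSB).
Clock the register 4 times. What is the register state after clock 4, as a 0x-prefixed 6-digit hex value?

reg_0 = 0xA75368
clock 1: out=0, reg = 0x53A9B4
clock 2: out=0, reg = 0xA9D4DA
clock 3: out=0, reg = 0xD4EA6D
clock 4: out=1, reg = 0x6A7536

0x6A7536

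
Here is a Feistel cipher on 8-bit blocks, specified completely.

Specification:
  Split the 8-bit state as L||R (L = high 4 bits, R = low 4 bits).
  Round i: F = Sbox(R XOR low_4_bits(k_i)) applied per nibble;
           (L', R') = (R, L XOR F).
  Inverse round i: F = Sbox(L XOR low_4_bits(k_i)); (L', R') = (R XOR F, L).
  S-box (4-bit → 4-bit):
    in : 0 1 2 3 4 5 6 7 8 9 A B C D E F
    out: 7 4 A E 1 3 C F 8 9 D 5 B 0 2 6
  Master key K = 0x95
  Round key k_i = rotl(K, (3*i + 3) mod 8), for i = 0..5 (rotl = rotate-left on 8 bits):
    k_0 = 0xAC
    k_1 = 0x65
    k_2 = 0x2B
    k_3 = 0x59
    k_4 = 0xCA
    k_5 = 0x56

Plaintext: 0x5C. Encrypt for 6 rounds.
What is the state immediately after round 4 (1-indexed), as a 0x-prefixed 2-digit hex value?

s_0 = plaintext = 0x5C
s_1 = Round(s_0, k_0) = 0xC2
s_2 = Round(s_1, k_1) = 0x23
s_3 = Round(s_2, k_2) = 0x3A
s_4 = Round(s_3, k_3) = 0xAD
s_5 = Round(s_4, k_4) = 0xD5
s_6 = Round(s_5, k_5) = 0x53

0xAD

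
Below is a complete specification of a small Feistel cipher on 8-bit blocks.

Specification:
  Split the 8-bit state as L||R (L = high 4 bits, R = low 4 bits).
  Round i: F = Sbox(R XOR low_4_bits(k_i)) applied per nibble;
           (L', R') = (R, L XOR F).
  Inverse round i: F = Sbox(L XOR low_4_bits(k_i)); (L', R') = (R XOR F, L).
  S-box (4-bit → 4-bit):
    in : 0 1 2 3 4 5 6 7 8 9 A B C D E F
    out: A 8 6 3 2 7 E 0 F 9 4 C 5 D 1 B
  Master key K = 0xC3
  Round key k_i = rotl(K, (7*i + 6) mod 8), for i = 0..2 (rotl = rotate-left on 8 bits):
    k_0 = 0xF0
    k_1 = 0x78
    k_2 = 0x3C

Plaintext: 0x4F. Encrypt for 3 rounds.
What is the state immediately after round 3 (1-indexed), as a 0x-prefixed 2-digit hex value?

0xFC

s_0 = plaintext = 0x4F
s_1 = Round(s_0, k_0) = 0xFF
s_2 = Round(s_1, k_1) = 0xFF
s_3 = Round(s_2, k_2) = 0xFC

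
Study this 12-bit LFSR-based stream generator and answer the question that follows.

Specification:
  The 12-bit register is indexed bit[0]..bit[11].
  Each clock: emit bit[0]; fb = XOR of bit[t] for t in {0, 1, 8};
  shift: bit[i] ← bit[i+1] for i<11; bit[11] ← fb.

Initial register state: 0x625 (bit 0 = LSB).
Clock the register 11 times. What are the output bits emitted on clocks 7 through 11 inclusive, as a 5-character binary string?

00011

reg_0 = 0x625
clock 1: out=1, reg = 0xB12
clock 2: out=0, reg = 0x589
clock 3: out=1, reg = 0x2C4
clock 4: out=0, reg = 0x162
clock 5: out=0, reg = 0x0B1
clock 6: out=1, reg = 0x858
clock 7: out=0, reg = 0x42C
clock 8: out=0, reg = 0x216
clock 9: out=0, reg = 0x90B
clock 10: out=1, reg = 0xC85
clock 11: out=1, reg = 0xE42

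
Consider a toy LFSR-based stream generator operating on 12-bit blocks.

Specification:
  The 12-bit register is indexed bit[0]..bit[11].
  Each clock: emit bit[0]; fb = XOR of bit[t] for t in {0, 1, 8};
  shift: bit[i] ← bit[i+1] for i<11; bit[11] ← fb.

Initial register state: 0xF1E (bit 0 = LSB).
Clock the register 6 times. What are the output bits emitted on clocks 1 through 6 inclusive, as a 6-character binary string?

011110

reg_0 = 0xF1E
clock 1: out=0, reg = 0x78F
clock 2: out=1, reg = 0xBC7
clock 3: out=1, reg = 0xDE3
clock 4: out=1, reg = 0xEF1
clock 5: out=1, reg = 0xF78
clock 6: out=0, reg = 0xFBC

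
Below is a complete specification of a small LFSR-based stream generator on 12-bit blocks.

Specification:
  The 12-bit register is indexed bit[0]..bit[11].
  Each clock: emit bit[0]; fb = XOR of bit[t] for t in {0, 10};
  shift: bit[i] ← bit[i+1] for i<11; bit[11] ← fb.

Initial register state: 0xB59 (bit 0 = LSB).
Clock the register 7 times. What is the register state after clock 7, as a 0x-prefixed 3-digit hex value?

reg_0 = 0xB59
clock 1: out=1, reg = 0xDAC
clock 2: out=0, reg = 0xED6
clock 3: out=0, reg = 0xF6B
clock 4: out=1, reg = 0x7B5
clock 5: out=1, reg = 0x3DA
clock 6: out=0, reg = 0x1ED
clock 7: out=1, reg = 0x8F6

0x8F6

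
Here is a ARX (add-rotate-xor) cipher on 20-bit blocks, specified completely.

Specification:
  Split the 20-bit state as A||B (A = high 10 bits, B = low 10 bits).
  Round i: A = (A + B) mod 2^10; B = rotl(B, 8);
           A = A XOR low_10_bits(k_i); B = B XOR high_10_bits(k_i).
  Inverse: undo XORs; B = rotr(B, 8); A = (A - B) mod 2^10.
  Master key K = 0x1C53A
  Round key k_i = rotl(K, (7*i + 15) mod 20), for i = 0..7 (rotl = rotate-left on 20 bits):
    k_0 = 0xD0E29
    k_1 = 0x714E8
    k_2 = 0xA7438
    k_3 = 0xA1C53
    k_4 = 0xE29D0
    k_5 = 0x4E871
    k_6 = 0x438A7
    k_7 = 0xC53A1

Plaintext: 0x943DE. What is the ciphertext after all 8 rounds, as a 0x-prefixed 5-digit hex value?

0xACF83

s_0 = plaintext = 0x943DE
s_1 = Round(s_0, k_0) = 0x01DB4
s_2 = Round(s_1, k_1) = 0x54DA8
s_3 = Round(s_2, k_2) = 0xB0EF7
s_4 = Round(s_3, k_3) = 0x7A53A
s_5 = Round(s_4, k_4) = 0xBCDC4
s_6 = Round(s_5, k_5) = 0x3194B
s_7 = Round(s_6, k_6) = 0xADA5C
s_8 = Round(s_7, k_7) = 0xACF83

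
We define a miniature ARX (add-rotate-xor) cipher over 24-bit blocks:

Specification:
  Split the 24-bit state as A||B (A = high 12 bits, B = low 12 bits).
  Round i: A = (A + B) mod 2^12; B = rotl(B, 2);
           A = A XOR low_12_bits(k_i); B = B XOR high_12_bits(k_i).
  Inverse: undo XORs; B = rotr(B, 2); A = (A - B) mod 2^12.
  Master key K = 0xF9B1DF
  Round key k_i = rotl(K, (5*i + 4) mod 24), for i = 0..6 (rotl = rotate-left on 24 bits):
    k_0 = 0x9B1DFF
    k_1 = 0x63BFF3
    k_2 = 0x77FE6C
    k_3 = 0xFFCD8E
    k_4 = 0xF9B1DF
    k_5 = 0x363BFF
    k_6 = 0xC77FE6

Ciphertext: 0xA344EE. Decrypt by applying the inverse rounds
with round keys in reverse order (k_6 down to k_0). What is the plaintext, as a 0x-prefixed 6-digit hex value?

0x7F4637

s_0 = ciphertext = 0xA344EE
s_1 = InvRound(s_0, k_6) = 0xFAC626
s_2 = InvRound(s_1, k_5) = 0xF02551
s_3 = InvRound(s_2, k_4) = 0x42BAB2
s_4 = InvRound(s_3, k_3) = 0x052953
s_5 = InvRound(s_4, k_2) = 0xAB338B
s_6 = InvRound(s_5, k_1) = 0x3D416C
s_7 = InvRound(s_6, k_0) = 0x7F4637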